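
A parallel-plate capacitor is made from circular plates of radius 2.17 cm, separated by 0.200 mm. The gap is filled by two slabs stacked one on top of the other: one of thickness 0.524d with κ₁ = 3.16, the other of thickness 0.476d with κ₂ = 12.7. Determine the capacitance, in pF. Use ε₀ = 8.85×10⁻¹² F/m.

C ≈ 322 pF

A = π(2.17 cm)² = 1.48×10⁻³ m².
Stacked slabs ⇒ two capacitors in series, each with the full plate area.
C₁ = κ₁ε₀A/d₁ = 3.16 × 8.85×10⁻¹² × 1.48×10⁻³ / 1.05×10⁻⁴ = 3.95×10⁻¹⁰ F.
C₂ = κ₂ε₀A/d₂ = 12.7 × 8.85×10⁻¹² × 1.48×10⁻³ / 9.52×10⁻⁵ = 1.75×10⁻⁹ F.
C = (1/C₁ + 1/C₂)⁻¹ = 3.22×10⁻¹⁰ F.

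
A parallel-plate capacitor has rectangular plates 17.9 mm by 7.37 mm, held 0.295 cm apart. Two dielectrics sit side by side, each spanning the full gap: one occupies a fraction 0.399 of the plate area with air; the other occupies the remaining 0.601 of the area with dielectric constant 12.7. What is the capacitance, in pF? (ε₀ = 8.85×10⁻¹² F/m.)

3.18 pF

A = 17.9 × 7.37 mm² = 1.32×10⁻⁴ m².
Side-by-side slabs ⇒ two capacitors in parallel, each spanning the full gap.
C₁ = κ₁ε₀A₁/d = 1.00 × 8.85×10⁻¹² × 5.26×10⁻⁵ / 2.95×10⁻³ = 1.58×10⁻¹³ F.
C₂ = κ₂ε₀A₂/d = 12.7 × 8.85×10⁻¹² × 7.93×10⁻⁵ / 2.95×10⁻³ = 3.02×10⁻¹² F.
C = C₁ + C₂ = 3.18×10⁻¹² F.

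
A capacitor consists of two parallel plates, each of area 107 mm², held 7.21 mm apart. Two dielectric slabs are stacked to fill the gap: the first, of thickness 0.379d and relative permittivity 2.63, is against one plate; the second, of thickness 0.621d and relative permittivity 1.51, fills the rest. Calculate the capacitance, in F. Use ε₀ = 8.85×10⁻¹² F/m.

A = 107 mm² = 1.07×10⁻⁴ m².
Stacked slabs ⇒ two capacitors in series, each with the full plate area.
C₁ = κ₁ε₀A/d₁ = 2.63 × 8.85×10⁻¹² × 1.07×10⁻⁴ / 2.73×10⁻³ = 9.11×10⁻¹³ F.
C₂ = κ₂ε₀A/d₂ = 1.51 × 8.85×10⁻¹² × 1.07×10⁻⁴ / 4.48×10⁻³ = 3.19×10⁻¹³ F.
C = (1/C₁ + 1/C₂)⁻¹ = 2.36×10⁻¹³ F.

C ≈ 2.36×10⁻¹³ F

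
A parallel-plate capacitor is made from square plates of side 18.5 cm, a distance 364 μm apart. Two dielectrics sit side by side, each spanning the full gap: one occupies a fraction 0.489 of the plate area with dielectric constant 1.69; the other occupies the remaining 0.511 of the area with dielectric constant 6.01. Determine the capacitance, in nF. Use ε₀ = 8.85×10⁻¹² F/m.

A = (18.5 cm)² = 3.42×10⁻² m².
Side-by-side slabs ⇒ two capacitors in parallel, each spanning the full gap.
C₁ = κ₁ε₀A₁/d = 1.69 × 8.85×10⁻¹² × 1.67×10⁻² / 3.64×10⁻⁴ = 6.88×10⁻¹⁰ F.
C₂ = κ₂ε₀A₂/d = 6.01 × 8.85×10⁻¹² × 1.75×10⁻² / 3.64×10⁻⁴ = 2.56×10⁻⁹ F.
C = C₁ + C₂ = 3.24×10⁻⁹ F.

3.24 nF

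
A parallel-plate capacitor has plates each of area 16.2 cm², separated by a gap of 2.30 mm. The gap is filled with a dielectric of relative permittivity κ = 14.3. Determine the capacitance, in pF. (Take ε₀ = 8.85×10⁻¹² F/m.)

A = 16.2 cm² = 1.62×10⁻³ m².
C = κε₀A/d = 14.3 × 8.85×10⁻¹² × 1.62×10⁻³ / 2.30×10⁻³ = 8.91×10⁻¹¹ F.

C ≈ 89.1 pF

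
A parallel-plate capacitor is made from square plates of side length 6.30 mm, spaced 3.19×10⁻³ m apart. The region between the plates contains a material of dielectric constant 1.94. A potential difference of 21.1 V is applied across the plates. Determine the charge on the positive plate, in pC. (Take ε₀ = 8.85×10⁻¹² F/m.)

4.51 pC

A = (6.30 mm)² = 3.97×10⁻⁵ m².
C = κε₀A/d = 1.94 × 8.85×10⁻¹² × 3.97×10⁻⁵ / 3.19×10⁻³ = 2.14×10⁻¹³ F.
Q = CV = 2.14×10⁻¹³ × 21.1 = 4.51×10⁻¹² C.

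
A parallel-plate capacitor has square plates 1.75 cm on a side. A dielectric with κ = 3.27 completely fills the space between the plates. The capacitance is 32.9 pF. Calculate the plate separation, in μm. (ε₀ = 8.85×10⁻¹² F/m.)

269 μm

A = (1.75 cm)² = 3.06×10⁻⁴ m².
d = κε₀A/C = 3.27 × 8.85×10⁻¹² × 3.06×10⁻⁴ / 3.29×10⁻¹¹ = 2.69×10⁻⁴ m.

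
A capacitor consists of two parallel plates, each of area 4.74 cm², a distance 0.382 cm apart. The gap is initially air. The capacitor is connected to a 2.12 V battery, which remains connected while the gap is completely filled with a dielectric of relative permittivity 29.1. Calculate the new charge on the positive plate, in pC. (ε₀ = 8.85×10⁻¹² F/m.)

67.7 pC

A = 4.74 cm² = 4.74×10⁻⁴ m².
Initially C₁ = ε₀A/d = 8.85×10⁻¹² × 4.74×10⁻⁴ / 3.82×10⁻³ = 1.10×10⁻¹² F.
Q₁ = 2.33×10⁻¹² C.
Battery connected ⇒ V is held fixed. C₂ = 29.1 C₁ and Q = CV, so Q₂/Q₁ = C₂/C₁ = 29.1.
Q₂ = 29.1 × 2.33×10⁻¹² = 6.77×10⁻¹¹ C.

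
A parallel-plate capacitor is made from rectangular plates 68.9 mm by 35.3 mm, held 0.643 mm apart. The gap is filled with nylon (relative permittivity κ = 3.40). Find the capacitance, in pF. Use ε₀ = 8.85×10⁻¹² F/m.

114 pF

A = 68.9 × 35.3 mm² = 2.43×10⁻³ m².
C = κε₀A/d = 3.40 × 8.85×10⁻¹² × 2.43×10⁻³ / 6.43×10⁻⁴ = 1.14×10⁻¹⁰ F.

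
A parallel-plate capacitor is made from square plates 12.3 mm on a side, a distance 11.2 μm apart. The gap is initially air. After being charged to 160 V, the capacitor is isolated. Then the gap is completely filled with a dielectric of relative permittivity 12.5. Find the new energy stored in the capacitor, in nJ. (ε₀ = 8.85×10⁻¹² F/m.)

122 nJ

A = (12.3 mm)² = 1.51×10⁻⁴ m².
Initially C₁ = ε₀A/d = 8.85×10⁻¹² × 1.51×10⁻⁴ / 1.12×10⁻⁵ = 1.20×10⁻¹⁰ F.
U₁ = 1.53×10⁻⁶ J.
Isolated ⇒ Q is held fixed. C₂ = 12.5 C₁ and U = Q²/(2C), so U₂/U₁ = C₁/C₂ = 0.0800.
U₂ = 0.0800 × 1.53×10⁻⁶ = 1.22×10⁻⁷ J.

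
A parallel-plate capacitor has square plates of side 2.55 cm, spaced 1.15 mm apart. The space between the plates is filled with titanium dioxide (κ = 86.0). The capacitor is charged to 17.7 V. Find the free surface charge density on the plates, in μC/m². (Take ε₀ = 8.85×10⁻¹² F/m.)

σ ≈ 11.7 μC/m²

A = (2.55 cm)² = 6.50×10⁻⁴ m².
C = κε₀A/d = 86.0 × 8.85×10⁻¹² × 6.50×10⁻⁴ / 1.15×10⁻³ = 4.30×10⁻¹⁰ F.
σ = Q/A = CV/A = 4.30×10⁻¹⁰ × 17.7 / 6.50×10⁻⁴ = 1.17×10⁻⁵ C/m².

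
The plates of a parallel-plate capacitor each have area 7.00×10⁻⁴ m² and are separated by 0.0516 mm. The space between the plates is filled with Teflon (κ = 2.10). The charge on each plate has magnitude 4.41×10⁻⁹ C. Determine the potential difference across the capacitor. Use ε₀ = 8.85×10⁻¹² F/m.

17.5 V

C = κε₀A/d = 2.10 × 8.85×10⁻¹² × 7.00×10⁻⁴ / 5.16×10⁻⁵ = 2.52×10⁻¹⁰ F.
V = Q/C = 4.41×10⁻⁹ / 2.52×10⁻¹⁰ = 17.5 V.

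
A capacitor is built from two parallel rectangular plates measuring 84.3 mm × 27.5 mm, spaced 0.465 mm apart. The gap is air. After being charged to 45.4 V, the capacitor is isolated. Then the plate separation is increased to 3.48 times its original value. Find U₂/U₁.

U₂/U₁ ≈ 3.48

Isolated ⇒ Q is held fixed.
C₂ = 0.287 C₁ and U = Q²/(2C), so U₂/U₁ = C₁/C₂ = 3.48.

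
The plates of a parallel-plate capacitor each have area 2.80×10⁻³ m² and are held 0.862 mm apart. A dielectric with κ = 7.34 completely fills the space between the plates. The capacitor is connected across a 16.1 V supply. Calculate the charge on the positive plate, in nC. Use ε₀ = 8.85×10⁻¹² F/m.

C = κε₀A/d = 7.34 × 8.85×10⁻¹² × 2.80×10⁻³ / 8.62×10⁻⁴ = 2.11×10⁻¹⁰ F.
Q = CV = 2.11×10⁻¹⁰ × 16.1 = 3.40×10⁻⁹ C.

Q ≈ 3.40 nC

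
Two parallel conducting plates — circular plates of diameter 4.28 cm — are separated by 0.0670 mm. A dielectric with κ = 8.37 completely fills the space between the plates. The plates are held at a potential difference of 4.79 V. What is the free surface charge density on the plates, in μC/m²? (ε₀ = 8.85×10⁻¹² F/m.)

A = π(4.28/2 cm)² = 1.44×10⁻³ m².
C = κε₀A/d = 8.37 × 8.85×10⁻¹² × 1.44×10⁻³ / 6.70×10⁻⁵ = 1.59×10⁻⁹ F.
σ = Q/A = CV/A = 1.59×10⁻⁹ × 4.79 / 1.44×10⁻³ = 5.30×10⁻⁶ C/m².

σ ≈ 5.30 μC/m²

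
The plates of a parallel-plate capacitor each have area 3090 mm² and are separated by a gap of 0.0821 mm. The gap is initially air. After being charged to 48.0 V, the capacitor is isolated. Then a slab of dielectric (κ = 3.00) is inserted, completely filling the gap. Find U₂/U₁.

U₂/U₁ ≈ 0.333

Isolated ⇒ Q is held fixed.
C₂ = 3.00 C₁ and U = Q²/(2C), so U₂/U₁ = C₁/C₂ = 0.333.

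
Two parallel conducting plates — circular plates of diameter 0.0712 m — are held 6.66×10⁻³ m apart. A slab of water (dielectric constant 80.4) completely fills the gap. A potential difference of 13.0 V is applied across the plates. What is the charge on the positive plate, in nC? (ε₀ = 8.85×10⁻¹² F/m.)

A = π(0.0712/2 m)² = 3.98×10⁻³ m².
C = κε₀A/d = 80.4 × 8.85×10⁻¹² × 3.98×10⁻³ / 6.66×10⁻³ = 4.25×10⁻¹⁰ F.
Q = CV = 4.25×10⁻¹⁰ × 13.0 = 5.53×10⁻⁹ C.

Q ≈ 5.53 nC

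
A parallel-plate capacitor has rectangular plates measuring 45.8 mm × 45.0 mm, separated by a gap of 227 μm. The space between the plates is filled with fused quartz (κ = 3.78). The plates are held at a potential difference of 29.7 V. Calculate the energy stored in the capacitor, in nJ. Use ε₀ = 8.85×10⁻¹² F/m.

A = 45.8 × 45.0 mm² = 2.06×10⁻³ m².
C = κε₀A/d = 3.78 × 8.85×10⁻¹² × 2.06×10⁻³ / 2.27×10⁻⁴ = 3.04×10⁻¹⁰ F.
U = ½CV² = ½ × 3.04×10⁻¹⁰ × (29.7)² = 1.34×10⁻⁷ J.

U ≈ 134 nJ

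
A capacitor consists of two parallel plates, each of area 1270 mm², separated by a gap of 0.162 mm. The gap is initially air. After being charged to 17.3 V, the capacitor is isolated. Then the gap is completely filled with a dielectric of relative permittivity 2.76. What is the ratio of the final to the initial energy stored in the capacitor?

Isolated ⇒ Q is held fixed.
C₂ = 2.76 C₁ and U = Q²/(2C), so U₂/U₁ = C₁/C₂ = 0.362.

0.362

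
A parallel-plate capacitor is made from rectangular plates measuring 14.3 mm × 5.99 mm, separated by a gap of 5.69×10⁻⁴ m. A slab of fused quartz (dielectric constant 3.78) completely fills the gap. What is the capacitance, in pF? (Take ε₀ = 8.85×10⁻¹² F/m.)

A = 14.3 × 5.99 mm² = 8.57×10⁻⁵ m².
C = κε₀A/d = 3.78 × 8.85×10⁻¹² × 8.57×10⁻⁵ / 5.69×10⁻⁴ = 5.04×10⁻¹² F.

C ≈ 5.04 pF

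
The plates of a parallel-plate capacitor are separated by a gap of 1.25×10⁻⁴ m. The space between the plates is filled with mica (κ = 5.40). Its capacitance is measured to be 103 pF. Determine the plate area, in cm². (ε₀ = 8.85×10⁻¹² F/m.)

A ≈ 2.69 cm²

A = Cd/(κε₀) = 1.03×10⁻¹⁰ × 1.25×10⁻⁴ / (5.40 × 8.85×10⁻¹²) = 2.69×10⁻⁴ m².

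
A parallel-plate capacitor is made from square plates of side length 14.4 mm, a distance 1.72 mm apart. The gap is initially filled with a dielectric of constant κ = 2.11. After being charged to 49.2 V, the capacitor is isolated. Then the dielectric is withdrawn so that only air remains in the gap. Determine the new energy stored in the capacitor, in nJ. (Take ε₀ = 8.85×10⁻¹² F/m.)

5.75 nJ

A = (14.4 mm)² = 2.07×10⁻⁴ m².
Initially C₁ = κε₀A/d = 2.11 × 8.85×10⁻¹² × 2.07×10⁻⁴ / 1.72×10⁻³ = 2.25×10⁻¹² F.
U₁ = 2.72×10⁻⁹ J.
Isolated ⇒ Q is held fixed. C₂ = 0.474 C₁ and U = Q²/(2C), so U₂/U₁ = C₁/C₂ = 2.11.
U₂ = 2.11 × 2.72×10⁻⁹ = 5.75×10⁻⁹ J.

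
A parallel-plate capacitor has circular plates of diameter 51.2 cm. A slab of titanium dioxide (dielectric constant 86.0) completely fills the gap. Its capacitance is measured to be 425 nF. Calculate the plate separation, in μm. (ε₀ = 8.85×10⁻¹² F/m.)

d ≈ 369 μm

A = π(51.2/2 cm)² = 0.206 m².
d = κε₀A/C = 86.0 × 8.85×10⁻¹² × 0.206 / 4.25×10⁻⁷ = 3.69×10⁻⁴ m.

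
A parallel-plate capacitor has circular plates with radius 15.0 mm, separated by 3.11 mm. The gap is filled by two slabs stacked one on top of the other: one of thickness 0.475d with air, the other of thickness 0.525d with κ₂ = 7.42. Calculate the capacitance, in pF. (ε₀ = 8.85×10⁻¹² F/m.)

A = π(15.0 mm)² = 7.07×10⁻⁴ m².
Stacked slabs ⇒ two capacitors in series, each with the full plate area.
C₁ = κ₁ε₀A/d₁ = 1.00 × 8.85×10⁻¹² × 7.07×10⁻⁴ / 1.48×10⁻³ = 4.23×10⁻¹² F.
C₂ = κ₂ε₀A/d₂ = 7.42 × 8.85×10⁻¹² × 7.07×10⁻⁴ / 1.63×10⁻³ = 2.84×10⁻¹¹ F.
C = (1/C₁ + 1/C₂)⁻¹ = 3.69×10⁻¹² F.

3.69 pF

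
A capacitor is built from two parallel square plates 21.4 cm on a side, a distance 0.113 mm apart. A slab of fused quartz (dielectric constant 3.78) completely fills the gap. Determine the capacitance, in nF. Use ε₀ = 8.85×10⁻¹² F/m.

13.6 nF

A = (21.4 cm)² = 4.58×10⁻² m².
C = κε₀A/d = 3.78 × 8.85×10⁻¹² × 4.58×10⁻² / 1.13×10⁻⁴ = 1.36×10⁻⁸ F.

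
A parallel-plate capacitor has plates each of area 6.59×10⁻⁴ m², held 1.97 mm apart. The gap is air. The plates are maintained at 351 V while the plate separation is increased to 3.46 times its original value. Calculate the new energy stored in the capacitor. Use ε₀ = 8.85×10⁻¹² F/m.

52.7 nJ

Initially C₁ = ε₀A/d = 8.85×10⁻¹² × 6.59×10⁻⁴ / 1.97×10⁻³ = 2.96×10⁻¹² F.
U₁ = 1.82×10⁻⁷ J.
Battery connected ⇒ V is held fixed. C₂ = 0.289 C₁ and U = ½CV², so U₂/U₁ = C₂/C₁ = 0.289.
U₂ = 0.289 × 1.82×10⁻⁷ = 5.27×10⁻⁸ J.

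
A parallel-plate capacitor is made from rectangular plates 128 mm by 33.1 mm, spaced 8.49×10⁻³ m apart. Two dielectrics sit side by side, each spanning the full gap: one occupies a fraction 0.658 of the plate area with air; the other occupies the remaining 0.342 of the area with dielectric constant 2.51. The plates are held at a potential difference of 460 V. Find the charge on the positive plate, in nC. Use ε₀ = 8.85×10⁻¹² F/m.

A = 128 × 33.1 mm² = 4.24×10⁻³ m².
Side-by-side slabs ⇒ two capacitors in parallel, each spanning the full gap.
C₁ = κ₁ε₀A₁/d = 1.00 × 8.85×10⁻¹² × 2.79×10⁻³ / 8.49×10⁻³ = 2.91×10⁻¹² F.
C₂ = κ₂ε₀A₂/d = 2.51 × 8.85×10⁻¹² × 1.45×10⁻³ / 8.49×10⁻³ = 3.79×10⁻¹² F.
C = C₁ + C₂ = 6.70×10⁻¹² F.
Q = CV = 6.70×10⁻¹² × 460 = 3.08×10⁻⁹ C.

Q ≈ 3.08 nC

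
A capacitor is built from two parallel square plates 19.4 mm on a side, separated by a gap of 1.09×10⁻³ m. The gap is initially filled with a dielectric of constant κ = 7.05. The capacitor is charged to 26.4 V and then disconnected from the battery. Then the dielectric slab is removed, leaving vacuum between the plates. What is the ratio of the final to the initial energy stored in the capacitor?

Isolated ⇒ Q is held fixed.
C₂ = 0.142 C₁ and U = Q²/(2C), so U₂/U₁ = C₁/C₂ = 7.05.

U₂/U₁ ≈ 7.05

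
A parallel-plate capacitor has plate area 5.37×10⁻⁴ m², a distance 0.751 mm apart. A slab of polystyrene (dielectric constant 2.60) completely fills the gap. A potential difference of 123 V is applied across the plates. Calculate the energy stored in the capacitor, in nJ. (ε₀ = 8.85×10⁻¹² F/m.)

U ≈ 124 nJ

C = κε₀A/d = 2.60 × 8.85×10⁻¹² × 5.37×10⁻⁴ / 7.51×10⁻⁴ = 1.65×10⁻¹¹ F.
U = ½CV² = ½ × 1.65×10⁻¹¹ × (123)² = 1.24×10⁻⁷ J.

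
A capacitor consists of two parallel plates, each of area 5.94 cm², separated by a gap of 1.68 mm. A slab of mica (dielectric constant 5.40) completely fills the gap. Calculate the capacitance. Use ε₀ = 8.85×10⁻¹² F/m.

16.9 pF

A = 5.94 cm² = 5.94×10⁻⁴ m².
C = κε₀A/d = 5.40 × 8.85×10⁻¹² × 5.94×10⁻⁴ / 1.68×10⁻³ = 1.69×10⁻¹¹ F.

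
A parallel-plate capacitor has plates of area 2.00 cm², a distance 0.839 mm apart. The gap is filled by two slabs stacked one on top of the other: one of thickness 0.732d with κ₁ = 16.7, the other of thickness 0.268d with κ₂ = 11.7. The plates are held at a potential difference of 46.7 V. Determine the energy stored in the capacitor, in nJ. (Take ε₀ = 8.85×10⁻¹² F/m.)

A = 2.00 cm² = 2.00×10⁻⁴ m².
Stacked slabs ⇒ two capacitors in series, each with the full plate area.
C₁ = κ₁ε₀A/d₁ = 16.7 × 8.85×10⁻¹² × 2.00×10⁻⁴ / 6.14×10⁻⁴ = 4.81×10⁻¹¹ F.
C₂ = κ₂ε₀A/d₂ = 11.7 × 8.85×10⁻¹² × 2.00×10⁻⁴ / 2.25×10⁻⁴ = 9.21×10⁻¹¹ F.
C = (1/C₁ + 1/C₂)⁻¹ = 3.16×10⁻¹¹ F.
U = ½CV² = ½ × 3.16×10⁻¹¹ × (46.7)² = 3.45×10⁻⁸ J.

U ≈ 34.5 nJ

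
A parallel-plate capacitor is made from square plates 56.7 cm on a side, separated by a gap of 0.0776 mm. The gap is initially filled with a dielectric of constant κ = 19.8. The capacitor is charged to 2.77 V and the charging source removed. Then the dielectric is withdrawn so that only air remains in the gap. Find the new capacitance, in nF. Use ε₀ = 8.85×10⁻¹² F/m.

A = (56.7 cm)² = 0.321 m².
Initially C₁ = κε₀A/d = 19.8 × 8.85×10⁻¹² × 0.321 / 7.76×10⁻⁵ = 7.26×10⁻⁷ F.
C = κε₀A/d scales with κ, so C₂/C₁ = 1/κ = 1/19.8 = 0.0505.
C₂ = 0.0505 × 7.26×10⁻⁷ = 3.67×10⁻⁸ F.

C ≈ 36.7 nF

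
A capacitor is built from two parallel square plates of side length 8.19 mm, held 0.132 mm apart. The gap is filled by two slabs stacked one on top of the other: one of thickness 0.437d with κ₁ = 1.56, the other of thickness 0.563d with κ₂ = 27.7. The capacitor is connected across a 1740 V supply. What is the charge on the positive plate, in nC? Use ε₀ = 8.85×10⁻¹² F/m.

Q ≈ 26.0 nC

A = (8.19 mm)² = 6.71×10⁻⁵ m².
Stacked slabs ⇒ two capacitors in series, each with the full plate area.
C₁ = κ₁ε₀A/d₁ = 1.56 × 8.85×10⁻¹² × 6.71×10⁻⁵ / 5.77×10⁻⁵ = 1.61×10⁻¹¹ F.
C₂ = κ₂ε₀A/d₂ = 27.7 × 8.85×10⁻¹² × 6.71×10⁻⁵ / 7.43×10⁻⁵ = 2.21×10⁻¹⁰ F.
C = (1/C₁ + 1/C₂)⁻¹ = 1.50×10⁻¹¹ F.
Q = CV = 1.50×10⁻¹¹ × 1740 = 2.60×10⁻⁸ C.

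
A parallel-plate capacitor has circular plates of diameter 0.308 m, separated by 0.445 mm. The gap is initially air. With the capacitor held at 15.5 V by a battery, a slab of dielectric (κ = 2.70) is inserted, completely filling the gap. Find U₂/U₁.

Battery connected ⇒ V is held fixed.
C₂ = 2.70 C₁ and U = ½CV², so U₂/U₁ = C₂/C₁ = 2.70.

2.70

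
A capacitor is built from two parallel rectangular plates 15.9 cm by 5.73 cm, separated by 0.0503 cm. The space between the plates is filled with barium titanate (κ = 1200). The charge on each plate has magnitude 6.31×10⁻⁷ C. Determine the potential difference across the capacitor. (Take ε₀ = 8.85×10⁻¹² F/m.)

A = 15.9 × 5.73 cm² = 9.11×10⁻³ m².
C = κε₀A/d = 1200 × 8.85×10⁻¹² × 9.11×10⁻³ / 5.03×10⁻⁴ = 1.92×10⁻⁷ F.
V = Q/C = 6.31×10⁻⁷ / 1.92×10⁻⁷ = 3.28 V.

3.28 V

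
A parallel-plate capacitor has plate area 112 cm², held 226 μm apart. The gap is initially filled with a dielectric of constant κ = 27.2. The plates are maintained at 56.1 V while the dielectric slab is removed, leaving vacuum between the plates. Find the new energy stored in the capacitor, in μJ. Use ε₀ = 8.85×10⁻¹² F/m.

U ≈ 0.690 μJ

A = 112 cm² = 1.12×10⁻² m².
Initially C₁ = κε₀A/d = 27.2 × 8.85×10⁻¹² × 1.12×10⁻² / 2.26×10⁻⁴ = 1.19×10⁻⁸ F.
U₁ = 1.88×10⁻⁵ J.
Battery connected ⇒ V is held fixed. C₂ = 0.0368 C₁ and U = ½CV², so U₂/U₁ = C₂/C₁ = 0.0368.
U₂ = 0.0368 × 1.88×10⁻⁵ = 6.90×10⁻⁷ J.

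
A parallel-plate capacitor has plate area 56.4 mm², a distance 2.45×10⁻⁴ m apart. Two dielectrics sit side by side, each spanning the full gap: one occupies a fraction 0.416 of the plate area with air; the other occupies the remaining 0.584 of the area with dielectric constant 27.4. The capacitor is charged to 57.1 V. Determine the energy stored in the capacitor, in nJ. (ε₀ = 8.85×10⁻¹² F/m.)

A = 56.4 mm² = 5.64×10⁻⁵ m².
Side-by-side slabs ⇒ two capacitors in parallel, each spanning the full gap.
C₁ = κ₁ε₀A₁/d = 1.00 × 8.85×10⁻¹² × 2.35×10⁻⁵ / 2.45×10⁻⁴ = 8.48×10⁻¹³ F.
C₂ = κ₂ε₀A₂/d = 27.4 × 8.85×10⁻¹² × 3.29×10⁻⁵ / 2.45×10⁻⁴ = 3.26×10⁻¹¹ F.
C = C₁ + C₂ = 3.34×10⁻¹¹ F.
U = ½CV² = ½ × 3.34×10⁻¹¹ × (57.1)² = 5.45×10⁻⁸ J.

54.5 nJ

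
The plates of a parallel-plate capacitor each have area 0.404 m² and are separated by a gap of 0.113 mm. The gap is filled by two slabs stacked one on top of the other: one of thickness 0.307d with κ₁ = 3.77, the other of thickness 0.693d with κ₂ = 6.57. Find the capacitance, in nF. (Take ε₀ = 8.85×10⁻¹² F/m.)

Stacked slabs ⇒ two capacitors in series, each with the full plate area.
C₁ = κ₁ε₀A/d₁ = 3.77 × 8.85×10⁻¹² × 0.404 / 3.47×10⁻⁵ = 3.89×10⁻⁷ F.
C₂ = κ₂ε₀A/d₂ = 6.57 × 8.85×10⁻¹² × 0.404 / 7.83×10⁻⁵ = 3.00×10⁻⁷ F.
C = (1/C₁ + 1/C₂)⁻¹ = 1.69×10⁻⁷ F.

169 nF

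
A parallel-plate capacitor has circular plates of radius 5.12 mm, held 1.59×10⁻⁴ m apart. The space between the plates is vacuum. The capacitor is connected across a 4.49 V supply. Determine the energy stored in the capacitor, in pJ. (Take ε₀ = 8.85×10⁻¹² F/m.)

46.2 pJ

A = π(5.12 mm)² = 8.24×10⁻⁵ m².
C = ε₀A/d = 8.85×10⁻¹² × 8.24×10⁻⁵ / 1.59×10⁻⁴ = 4.58×10⁻¹² F.
U = ½CV² = ½ × 4.58×10⁻¹² × (4.49)² = 4.62×10⁻¹¹ J.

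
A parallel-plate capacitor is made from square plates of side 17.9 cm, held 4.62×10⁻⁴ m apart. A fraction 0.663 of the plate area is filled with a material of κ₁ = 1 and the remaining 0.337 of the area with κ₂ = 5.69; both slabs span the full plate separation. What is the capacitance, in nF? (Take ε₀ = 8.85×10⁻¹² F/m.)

A = (17.9 cm)² = 3.20×10⁻² m².
Side-by-side slabs ⇒ two capacitors in parallel, each spanning the full gap.
C₁ = κ₁ε₀A₁/d = 1.00 × 8.85×10⁻¹² × 2.12×10⁻² / 4.62×10⁻⁴ = 4.07×10⁻¹⁰ F.
C₂ = κ₂ε₀A₂/d = 5.69 × 8.85×10⁻¹² × 1.08×10⁻² / 4.62×10⁻⁴ = 1.18×10⁻⁹ F.
C = C₁ + C₂ = 1.58×10⁻⁹ F.

1.58 nF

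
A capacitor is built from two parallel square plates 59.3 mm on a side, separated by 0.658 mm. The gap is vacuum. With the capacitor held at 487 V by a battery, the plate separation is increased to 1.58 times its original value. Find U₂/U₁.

0.633

Battery connected ⇒ V is held fixed.
C₂ = 0.633 C₁ and U = ½CV², so U₂/U₁ = C₂/C₁ = 0.633.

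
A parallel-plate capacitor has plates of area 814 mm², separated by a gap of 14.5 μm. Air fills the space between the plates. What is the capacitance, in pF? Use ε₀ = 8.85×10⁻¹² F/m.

A = 814 mm² = 8.14×10⁻⁴ m².
C = ε₀A/d = 8.85×10⁻¹² × 8.14×10⁻⁴ / 1.45×10⁻⁵ = 4.97×10⁻¹⁰ F.

C ≈ 497 pF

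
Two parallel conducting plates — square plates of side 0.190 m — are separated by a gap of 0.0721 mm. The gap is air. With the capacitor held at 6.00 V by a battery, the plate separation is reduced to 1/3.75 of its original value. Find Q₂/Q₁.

Battery connected ⇒ V is held fixed.
C₂ = 3.75 C₁ and Q = CV, so Q₂/Q₁ = C₂/C₁ = 3.75.

Q₂/Q₁ ≈ 3.75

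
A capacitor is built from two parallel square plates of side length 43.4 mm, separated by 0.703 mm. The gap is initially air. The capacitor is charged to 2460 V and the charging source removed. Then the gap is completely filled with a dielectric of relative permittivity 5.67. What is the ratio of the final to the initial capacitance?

5.67

C = κε₀A/d scales with κ, so C₂/C₁ = κ = 5.67.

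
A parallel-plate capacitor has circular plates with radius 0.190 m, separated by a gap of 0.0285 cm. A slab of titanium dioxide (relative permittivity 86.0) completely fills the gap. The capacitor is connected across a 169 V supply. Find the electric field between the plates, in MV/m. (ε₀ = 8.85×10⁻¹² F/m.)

0.593 MV/m

E = V/d = 169 / 2.85×10⁻⁴ = 5.93×10⁵ V/m.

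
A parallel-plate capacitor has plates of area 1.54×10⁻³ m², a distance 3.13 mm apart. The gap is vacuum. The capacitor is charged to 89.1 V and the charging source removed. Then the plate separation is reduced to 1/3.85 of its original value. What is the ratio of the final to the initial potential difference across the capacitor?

V₂/V₁ ≈ 0.260

Isolated ⇒ Q is held fixed.
C₂ = 3.85 C₁ and V = Q/C, so V₂/V₁ = C₁/C₂ = 0.260.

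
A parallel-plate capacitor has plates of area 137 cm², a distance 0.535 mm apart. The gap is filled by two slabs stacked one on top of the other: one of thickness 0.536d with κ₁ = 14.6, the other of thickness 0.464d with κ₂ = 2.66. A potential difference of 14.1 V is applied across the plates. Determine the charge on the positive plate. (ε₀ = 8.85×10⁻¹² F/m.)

15.1 nC

A = 137 cm² = 1.37×10⁻² m².
Stacked slabs ⇒ two capacitors in series, each with the full plate area.
C₁ = κ₁ε₀A/d₁ = 14.6 × 8.85×10⁻¹² × 1.37×10⁻² / 2.87×10⁻⁴ = 6.17×10⁻⁹ F.
C₂ = κ₂ε₀A/d₂ = 2.66 × 8.85×10⁻¹² × 1.37×10⁻² / 2.48×10⁻⁴ = 1.30×10⁻⁹ F.
C = (1/C₁ + 1/C₂)⁻¹ = 1.07×10⁻⁹ F.
Q = CV = 1.07×10⁻⁹ × 14.1 = 1.51×10⁻⁸ C.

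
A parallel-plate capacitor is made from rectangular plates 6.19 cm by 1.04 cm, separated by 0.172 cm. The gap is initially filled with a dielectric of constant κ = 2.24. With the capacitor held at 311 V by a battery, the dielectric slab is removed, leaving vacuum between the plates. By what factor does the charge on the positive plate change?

Battery connected ⇒ V is held fixed.
C₂ = 0.446 C₁ and Q = CV, so Q₂/Q₁ = C₂/C₁ = 0.446.

0.446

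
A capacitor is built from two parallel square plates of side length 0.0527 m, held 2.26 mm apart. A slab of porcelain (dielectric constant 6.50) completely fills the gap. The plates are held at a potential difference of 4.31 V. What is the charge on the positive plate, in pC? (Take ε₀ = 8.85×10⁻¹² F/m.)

A = (0.0527 m)² = 2.78×10⁻³ m².
C = κε₀A/d = 6.50 × 8.85×10⁻¹² × 2.78×10⁻³ / 2.26×10⁻³ = 7.07×10⁻¹¹ F.
Q = CV = 7.07×10⁻¹¹ × 4.31 = 3.05×10⁻¹⁰ C.

Q ≈ 305 pC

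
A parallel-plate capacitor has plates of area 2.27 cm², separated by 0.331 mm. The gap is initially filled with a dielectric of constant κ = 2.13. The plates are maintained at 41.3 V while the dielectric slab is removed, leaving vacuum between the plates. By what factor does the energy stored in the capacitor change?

U₂/U₁ ≈ 0.469

Battery connected ⇒ V is held fixed.
C₂ = 0.469 C₁ and U = ½CV², so U₂/U₁ = C₂/C₁ = 0.469.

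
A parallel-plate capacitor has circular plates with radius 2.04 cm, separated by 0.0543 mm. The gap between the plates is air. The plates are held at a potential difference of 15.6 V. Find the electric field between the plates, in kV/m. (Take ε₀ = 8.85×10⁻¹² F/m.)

E = V/d = 15.6 / 5.43×10⁻⁵ = 2.87×10⁵ V/m.

287 kV/m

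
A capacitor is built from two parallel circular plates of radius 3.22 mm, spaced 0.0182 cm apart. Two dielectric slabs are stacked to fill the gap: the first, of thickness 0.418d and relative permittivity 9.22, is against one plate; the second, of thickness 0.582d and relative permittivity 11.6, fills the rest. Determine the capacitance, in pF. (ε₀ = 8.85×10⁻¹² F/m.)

C ≈ 16.6 pF

A = π(3.22 mm)² = 3.26×10⁻⁵ m².
Stacked slabs ⇒ two capacitors in series, each with the full plate area.
C₁ = κ₁ε₀A/d₁ = 9.22 × 8.85×10⁻¹² × 3.26×10⁻⁵ / 7.61×10⁻⁵ = 3.49×10⁻¹¹ F.
C₂ = κ₂ε₀A/d₂ = 11.6 × 8.85×10⁻¹² × 3.26×10⁻⁵ / 1.06×10⁻⁴ = 3.16×10⁻¹¹ F.
C = (1/C₁ + 1/C₂)⁻¹ = 1.66×10⁻¹¹ F.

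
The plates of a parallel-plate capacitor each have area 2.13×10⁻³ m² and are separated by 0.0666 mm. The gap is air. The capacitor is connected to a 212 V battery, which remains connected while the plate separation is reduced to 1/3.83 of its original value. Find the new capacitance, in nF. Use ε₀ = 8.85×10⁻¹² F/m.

C ≈ 1.08 nF

Initially C₁ = ε₀A/d = 8.85×10⁻¹² × 2.13×10⁻³ / 6.66×10⁻⁵ = 2.83×10⁻¹⁰ F.
C = ε₀A/d scales as 1/d, so C₂/C₁ = d₁/d₂ = 3.83.
C₂ = 3.83 × 2.83×10⁻¹⁰ = 1.08×10⁻⁹ F.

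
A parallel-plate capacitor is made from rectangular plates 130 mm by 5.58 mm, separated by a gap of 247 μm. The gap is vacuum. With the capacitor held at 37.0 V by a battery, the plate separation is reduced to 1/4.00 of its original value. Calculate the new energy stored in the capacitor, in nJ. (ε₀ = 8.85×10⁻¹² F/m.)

71.2 nJ

A = 130 × 5.58 mm² = 7.25×10⁻⁴ m².
Initially C₁ = ε₀A/d = 8.85×10⁻¹² × 7.25×10⁻⁴ / 2.47×10⁻⁴ = 2.60×10⁻¹¹ F.
U₁ = 1.78×10⁻⁸ J.
Battery connected ⇒ V is held fixed. C₂ = 4.00 C₁ and U = ½CV², so U₂/U₁ = C₂/C₁ = 4.00.
U₂ = 4.00 × 1.78×10⁻⁸ = 7.12×10⁻⁸ J.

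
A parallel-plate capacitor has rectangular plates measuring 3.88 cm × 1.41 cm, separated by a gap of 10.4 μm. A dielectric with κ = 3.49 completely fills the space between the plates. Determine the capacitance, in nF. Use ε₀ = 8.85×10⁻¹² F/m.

A = 3.88 × 1.41 cm² = 5.47×10⁻⁴ m².
C = κε₀A/d = 3.49 × 8.85×10⁻¹² × 5.47×10⁻⁴ / 1.04×10⁻⁵ = 1.62×10⁻⁹ F.

1.62 nF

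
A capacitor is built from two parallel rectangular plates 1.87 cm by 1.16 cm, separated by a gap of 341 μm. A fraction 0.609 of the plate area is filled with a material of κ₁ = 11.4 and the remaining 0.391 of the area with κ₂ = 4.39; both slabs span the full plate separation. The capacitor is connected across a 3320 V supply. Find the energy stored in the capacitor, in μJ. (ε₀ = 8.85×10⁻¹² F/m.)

U ≈ 269 μJ

A = 1.87 × 1.16 cm² = 2.17×10⁻⁴ m².
Side-by-side slabs ⇒ two capacitors in parallel, each spanning the full gap.
C₁ = κ₁ε₀A₁/d = 11.4 × 8.85×10⁻¹² × 1.32×10⁻⁴ / 3.41×10⁻⁴ = 3.91×10⁻¹¹ F.
C₂ = κ₂ε₀A₂/d = 4.39 × 8.85×10⁻¹² × 8.48×10⁻⁵ / 3.41×10⁻⁴ = 9.66×10⁻¹² F.
C = C₁ + C₂ = 4.87×10⁻¹¹ F.
U = ½CV² = ½ × 4.87×10⁻¹¹ × (3320)² = 2.69×10⁻⁴ J.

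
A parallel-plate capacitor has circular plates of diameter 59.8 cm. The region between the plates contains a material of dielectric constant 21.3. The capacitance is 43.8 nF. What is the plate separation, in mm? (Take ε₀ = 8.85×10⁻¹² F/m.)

d ≈ 1.21 mm

A = π(59.8/2 cm)² = 0.281 m².
d = κε₀A/C = 21.3 × 8.85×10⁻¹² × 0.281 / 4.38×10⁻⁸ = 1.21×10⁻³ m.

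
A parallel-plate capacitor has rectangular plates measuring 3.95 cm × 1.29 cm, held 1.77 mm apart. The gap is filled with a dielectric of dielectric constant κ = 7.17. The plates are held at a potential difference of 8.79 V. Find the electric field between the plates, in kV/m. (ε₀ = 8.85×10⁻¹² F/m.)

E ≈ 4.97 kV/m

E = V/d = 8.79 / 1.77×10⁻³ = 4.97×10³ V/m.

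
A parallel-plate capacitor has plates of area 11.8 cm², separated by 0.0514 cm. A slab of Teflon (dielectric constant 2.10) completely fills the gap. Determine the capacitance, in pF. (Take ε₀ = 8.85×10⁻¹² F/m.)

A = 11.8 cm² = 1.18×10⁻³ m².
C = κε₀A/d = 2.10 × 8.85×10⁻¹² × 1.18×10⁻³ / 5.14×10⁻⁴ = 4.27×10⁻¹¹ F.

42.7 pF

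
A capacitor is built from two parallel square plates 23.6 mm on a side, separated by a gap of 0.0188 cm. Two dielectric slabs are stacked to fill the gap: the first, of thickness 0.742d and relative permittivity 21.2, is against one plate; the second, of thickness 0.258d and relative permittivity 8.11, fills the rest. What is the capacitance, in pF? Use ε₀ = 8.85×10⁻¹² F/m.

C ≈ 392 pF

A = (23.6 mm)² = 5.57×10⁻⁴ m².
Stacked slabs ⇒ two capacitors in series, each with the full plate area.
C₁ = κ₁ε₀A/d₁ = 21.2 × 8.85×10⁻¹² × 5.57×10⁻⁴ / 1.39×10⁻⁴ = 7.49×10⁻¹⁰ F.
C₂ = κ₂ε₀A/d₂ = 8.11 × 8.85×10⁻¹² × 5.57×10⁻⁴ / 4.85×10⁻⁵ = 8.24×10⁻¹⁰ F.
C = (1/C₁ + 1/C₂)⁻¹ = 3.92×10⁻¹⁰ F.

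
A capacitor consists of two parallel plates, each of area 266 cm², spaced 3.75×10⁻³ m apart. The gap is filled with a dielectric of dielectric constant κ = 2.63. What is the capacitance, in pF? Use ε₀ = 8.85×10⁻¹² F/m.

A = 266 cm² = 2.66×10⁻² m².
C = κε₀A/d = 2.63 × 8.85×10⁻¹² × 2.66×10⁻² / 3.75×10⁻³ = 1.65×10⁻¹⁰ F.

C ≈ 165 pF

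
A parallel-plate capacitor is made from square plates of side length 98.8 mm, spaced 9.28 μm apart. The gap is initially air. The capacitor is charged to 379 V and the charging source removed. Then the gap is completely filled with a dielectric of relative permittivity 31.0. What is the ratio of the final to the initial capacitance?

C = κε₀A/d scales with κ, so C₂/C₁ = κ = 31.0.

31.0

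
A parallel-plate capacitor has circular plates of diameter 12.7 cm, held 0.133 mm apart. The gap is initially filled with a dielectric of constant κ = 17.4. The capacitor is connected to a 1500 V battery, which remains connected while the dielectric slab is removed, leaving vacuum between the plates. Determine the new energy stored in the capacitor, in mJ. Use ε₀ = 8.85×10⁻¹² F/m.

U ≈ 0.948 mJ

A = π(12.7/2 cm)² = 1.27×10⁻² m².
Initially C₁ = κε₀A/d = 17.4 × 8.85×10⁻¹² × 1.27×10⁻² / 1.33×10⁻⁴ = 1.47×10⁻⁸ F.
U₁ = 1.65×10⁻² J.
Battery connected ⇒ V is held fixed. C₂ = 0.0575 C₁ and U = ½CV², so U₂/U₁ = C₂/C₁ = 0.0575.
U₂ = 0.0575 × 1.65×10⁻² = 9.48×10⁻⁴ J.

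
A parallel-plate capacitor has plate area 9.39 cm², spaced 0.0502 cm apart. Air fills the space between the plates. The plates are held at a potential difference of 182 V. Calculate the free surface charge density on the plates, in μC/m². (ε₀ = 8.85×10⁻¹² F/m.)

3.21 μC/m²

A = 9.39 cm² = 9.39×10⁻⁴ m².
C = ε₀A/d = 8.85×10⁻¹² × 9.39×10⁻⁴ / 5.02×10⁻⁴ = 1.66×10⁻¹¹ F.
σ = Q/A = CV/A = 1.66×10⁻¹¹ × 182 / 9.39×10⁻⁴ = 3.21×10⁻⁶ C/m².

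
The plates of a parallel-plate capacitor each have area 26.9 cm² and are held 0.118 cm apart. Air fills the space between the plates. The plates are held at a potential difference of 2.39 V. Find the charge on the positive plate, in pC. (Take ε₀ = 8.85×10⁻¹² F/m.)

A = 26.9 cm² = 2.69×10⁻³ m².
C = ε₀A/d = 8.85×10⁻¹² × 2.69×10⁻³ / 1.18×10⁻³ = 2.02×10⁻¹¹ F.
Q = CV = 2.02×10⁻¹¹ × 2.39 = 4.82×10⁻¹¹ C.

48.2 pC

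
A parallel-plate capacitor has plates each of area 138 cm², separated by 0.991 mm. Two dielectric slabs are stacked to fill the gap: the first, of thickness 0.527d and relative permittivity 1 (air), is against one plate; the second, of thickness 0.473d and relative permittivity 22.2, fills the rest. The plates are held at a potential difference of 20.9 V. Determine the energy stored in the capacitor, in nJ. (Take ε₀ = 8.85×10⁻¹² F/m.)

U ≈ 49.1 nJ

A = 138 cm² = 1.38×10⁻² m².
Stacked slabs ⇒ two capacitors in series, each with the full plate area.
C₁ = κ₁ε₀A/d₁ = 1.00 × 8.85×10⁻¹² × 1.38×10⁻² / 5.22×10⁻⁴ = 2.34×10⁻¹⁰ F.
C₂ = κ₂ε₀A/d₂ = 22.2 × 8.85×10⁻¹² × 1.38×10⁻² / 4.69×10⁻⁴ = 5.78×10⁻⁹ F.
C = (1/C₁ + 1/C₂)⁻¹ = 2.25×10⁻¹⁰ F.
U = ½CV² = ½ × 2.25×10⁻¹⁰ × (20.9)² = 4.91×10⁻⁸ J.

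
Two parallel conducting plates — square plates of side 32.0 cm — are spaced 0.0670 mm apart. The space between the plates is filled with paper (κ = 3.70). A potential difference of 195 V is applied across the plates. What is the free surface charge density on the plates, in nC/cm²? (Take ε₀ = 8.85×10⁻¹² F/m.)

9.53 nC/cm²

A = (32.0 cm)² = 0.102 m².
C = κε₀A/d = 3.70 × 8.85×10⁻¹² × 0.102 / 6.70×10⁻⁵ = 5.00×10⁻⁸ F.
σ = Q/A = CV/A = 5.00×10⁻⁸ × 195 / 0.102 = 9.53×10⁻⁵ C/m².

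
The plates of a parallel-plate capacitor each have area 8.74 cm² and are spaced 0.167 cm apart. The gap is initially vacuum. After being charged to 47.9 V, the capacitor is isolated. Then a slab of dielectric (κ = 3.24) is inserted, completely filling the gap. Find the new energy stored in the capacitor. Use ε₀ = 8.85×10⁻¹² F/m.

1.64 nJ

A = 8.74 cm² = 8.74×10⁻⁴ m².
Initially C₁ = ε₀A/d = 8.85×10⁻¹² × 8.74×10⁻⁴ / 1.67×10⁻³ = 4.63×10⁻¹² F.
U₁ = 5.31×10⁻⁹ J.
Isolated ⇒ Q is held fixed. C₂ = 3.24 C₁ and U = Q²/(2C), so U₂/U₁ = C₁/C₂ = 0.309.
U₂ = 0.309 × 5.31×10⁻⁹ = 1.64×10⁻⁹ J.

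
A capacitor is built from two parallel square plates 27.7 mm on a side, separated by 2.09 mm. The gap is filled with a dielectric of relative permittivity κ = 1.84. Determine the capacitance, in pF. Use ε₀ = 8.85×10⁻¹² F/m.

C ≈ 5.98 pF

A = (27.7 mm)² = 7.67×10⁻⁴ m².
C = κε₀A/d = 1.84 × 8.85×10⁻¹² × 7.67×10⁻⁴ / 2.09×10⁻³ = 5.98×10⁻¹² F.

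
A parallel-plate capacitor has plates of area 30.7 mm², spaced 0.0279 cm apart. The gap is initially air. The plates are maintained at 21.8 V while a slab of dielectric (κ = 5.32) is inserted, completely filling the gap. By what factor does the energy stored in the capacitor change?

Battery connected ⇒ V is held fixed.
C₂ = 5.32 C₁ and U = ½CV², so U₂/U₁ = C₂/C₁ = 5.32.

U₂/U₁ ≈ 5.32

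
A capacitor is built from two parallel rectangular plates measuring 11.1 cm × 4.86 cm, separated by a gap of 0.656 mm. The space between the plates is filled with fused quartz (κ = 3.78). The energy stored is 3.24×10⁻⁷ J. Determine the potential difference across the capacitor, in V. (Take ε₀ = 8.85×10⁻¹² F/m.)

48.5 V

A = 11.1 × 4.86 cm² = 5.39×10⁻³ m².
C = κε₀A/d = 3.78 × 8.85×10⁻¹² × 5.39×10⁻³ / 6.56×10⁻⁴ = 2.75×10⁻¹⁰ F.
V = √(2U/C) = √(2 × 3.24×10⁻⁷ / 2.75×10⁻¹⁰) = 48.5 V.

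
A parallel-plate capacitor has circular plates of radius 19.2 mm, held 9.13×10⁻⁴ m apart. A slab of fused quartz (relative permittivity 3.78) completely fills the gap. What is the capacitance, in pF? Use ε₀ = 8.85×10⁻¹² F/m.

42.4 pF

A = π(19.2 mm)² = 1.16×10⁻³ m².
C = κε₀A/d = 3.78 × 8.85×10⁻¹² × 1.16×10⁻³ / 9.13×10⁻⁴ = 4.24×10⁻¹¹ F.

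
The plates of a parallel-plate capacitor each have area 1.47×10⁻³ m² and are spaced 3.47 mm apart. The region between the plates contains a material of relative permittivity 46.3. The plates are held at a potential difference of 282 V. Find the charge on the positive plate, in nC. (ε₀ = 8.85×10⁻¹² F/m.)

C = κε₀A/d = 46.3 × 8.85×10⁻¹² × 1.47×10⁻³ / 3.47×10⁻³ = 1.74×10⁻¹⁰ F.
Q = CV = 1.74×10⁻¹⁰ × 282 = 4.90×10⁻⁸ C.

Q ≈ 49.0 nC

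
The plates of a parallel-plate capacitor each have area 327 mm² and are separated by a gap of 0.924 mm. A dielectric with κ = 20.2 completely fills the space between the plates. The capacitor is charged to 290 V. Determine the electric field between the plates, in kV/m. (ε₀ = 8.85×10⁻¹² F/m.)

314 kV/m

E = V/d = 290 / 9.24×10⁻⁴ = 3.14×10⁵ V/m.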